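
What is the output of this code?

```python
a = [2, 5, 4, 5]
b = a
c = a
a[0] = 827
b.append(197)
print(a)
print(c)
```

Key concept: multiple aliases.
Step by step:
`a = [2, 5, 4, 5]` → a = [2, 5, 4, 5]
`b = a` → b = [2, 5, 4, 5] (same object as a)
`c = a` → c = [2, 5, 4, 5] (same object as a, b)
`a[0] = 827` → a = [827, 5, 4, 5] (same object as b, c); b = [827, 5, 4, 5] (same object as a, c); c = [827, 5, 4, 5] (same object as a, b)
`b.append(197)` → a = [827, 5, 4, 5, 197] (same object as b, c); b = [827, 5, 4, 5, 197] (same object as a, c); c = [827, 5, 4, 5, 197] (same object as a, b)
`print(a)` → prints [827, 5, 4, 5, 197]
`print(c)` → prints [827, 5, 4, 5, 197]

Answer:
[827, 5, 4, 5, 197]
[827, 5, 4, 5, 197]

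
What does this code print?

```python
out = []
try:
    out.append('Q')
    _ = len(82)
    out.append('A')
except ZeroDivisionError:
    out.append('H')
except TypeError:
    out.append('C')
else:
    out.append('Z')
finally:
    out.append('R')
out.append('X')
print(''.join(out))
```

Execution trace: 'Q' (try body) → 'C' (except TypeError) → 'R' (finally) → 'X' (after the try/except). Output: QCRX

Answer: QCRX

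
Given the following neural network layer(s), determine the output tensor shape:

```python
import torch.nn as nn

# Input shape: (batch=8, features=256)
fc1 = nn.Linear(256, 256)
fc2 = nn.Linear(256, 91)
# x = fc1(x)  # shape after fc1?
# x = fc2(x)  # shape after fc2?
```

Input: (8, 256) -> after fc1: (8, 256) -> Output: (8, 91)

Answer: (8, 91)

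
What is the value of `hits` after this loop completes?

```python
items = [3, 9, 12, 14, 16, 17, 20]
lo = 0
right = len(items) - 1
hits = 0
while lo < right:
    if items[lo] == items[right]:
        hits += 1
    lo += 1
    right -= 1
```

Count matching pairs from ends
`hits` takes the values: 0

Answer: 0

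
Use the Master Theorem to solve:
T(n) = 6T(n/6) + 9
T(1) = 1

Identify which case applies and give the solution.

a=6, b=6, f(n)=9. log_6(6) = 1. Since c=0 < 1, Case 1 applies: T(n) = Θ(n^log_b(a)) = O(n).

Answer: O(n) - Case 1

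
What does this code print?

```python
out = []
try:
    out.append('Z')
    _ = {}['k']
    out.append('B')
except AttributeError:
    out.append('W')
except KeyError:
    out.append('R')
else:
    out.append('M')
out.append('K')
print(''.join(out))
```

Execution trace: 'Z' (try body) → 'R' (except KeyError) → 'K' (after the try/except). Output: ZRK

Answer: ZRK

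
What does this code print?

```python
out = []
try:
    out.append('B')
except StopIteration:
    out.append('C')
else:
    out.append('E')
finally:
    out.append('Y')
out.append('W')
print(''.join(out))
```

Execution trace: 'B' (try body, no exception) → 'E' (else) → 'Y' (finally) → 'W' (after the try/except). Output: BEYW

Answer: BEYW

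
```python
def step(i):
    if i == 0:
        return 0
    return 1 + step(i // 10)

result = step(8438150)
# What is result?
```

Count of digits of 8438150: 7

Answer: 7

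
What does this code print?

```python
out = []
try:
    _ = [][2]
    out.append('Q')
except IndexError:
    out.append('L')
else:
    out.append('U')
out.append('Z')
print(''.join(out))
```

Execution trace: 'L' (except IndexError) → 'Z' (after the try/except). Output: LZ

Answer: LZ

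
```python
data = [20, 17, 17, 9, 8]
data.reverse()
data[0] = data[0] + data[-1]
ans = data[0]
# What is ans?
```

Trace:
`data = [20, 17, 17, 9, 8]` → data = [20, 17, 17, 9, 8]
`data.reverse()` → data = [8, 9, 17, 17, 20]
`data[0] = data[0] + data[-1]` → data = [28, 9, 17, 17, 20]
`ans = data[0]` → ans = 28
So ans = 28

Answer: 28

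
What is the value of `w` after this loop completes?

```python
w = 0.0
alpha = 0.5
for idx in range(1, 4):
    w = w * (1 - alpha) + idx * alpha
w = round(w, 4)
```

Moving average with lr=0.5
`w` takes the values: 0.0 → 0.5 → 1.25 → 2.125

Answer: 2.125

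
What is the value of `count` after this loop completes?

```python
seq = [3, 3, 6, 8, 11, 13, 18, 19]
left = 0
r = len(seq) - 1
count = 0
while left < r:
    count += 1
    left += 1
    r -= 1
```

Iterations until pointers meet (list length 8)
`count` takes the values: 0 → 1 → 2 → 3 → 4

Answer: 4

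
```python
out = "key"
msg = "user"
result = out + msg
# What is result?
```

Trace:
`out = "key"` → out = 'key'
`msg = "user"` → msg = 'user'
`result = out + msg` → result = 'keyuser'
So result = 'keyuser'

Answer: 'keyuser'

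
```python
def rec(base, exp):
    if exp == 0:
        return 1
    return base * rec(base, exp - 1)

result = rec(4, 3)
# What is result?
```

rec(4, 3) = 4 * 4 * 4 = 64

Answer: 64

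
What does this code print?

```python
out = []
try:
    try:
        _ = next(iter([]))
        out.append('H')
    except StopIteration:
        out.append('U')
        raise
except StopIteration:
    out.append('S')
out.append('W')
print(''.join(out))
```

Execution trace: 'U' (inner except StopIteration) → 'S' (outer except StopIteration) → 'W' (after the try/except). Output: USW

Answer: USW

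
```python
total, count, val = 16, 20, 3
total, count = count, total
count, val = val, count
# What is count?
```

Trace:
`total, count, val = 16, 20, 3` → total = 16; count = 20; val = 3
`total, count = count, total` → total = 20; count = 16
`count, val = val, count` → count = 3; val = 16
So count = 3

Answer: 3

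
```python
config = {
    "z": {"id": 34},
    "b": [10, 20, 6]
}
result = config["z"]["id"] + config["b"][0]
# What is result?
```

Trace:
`config = { ...` → config = {'z': {'id': 34}, 'b': [10, 20, 6]}
`result = config["z"]["id"] + config["b"][0]` → result = 44
So result = 44

Answer: 44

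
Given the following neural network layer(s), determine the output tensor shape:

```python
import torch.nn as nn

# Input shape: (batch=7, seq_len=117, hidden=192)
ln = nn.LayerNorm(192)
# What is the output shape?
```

Input: (7, 117, 192) -> Output: (7, 117, 192)

Answer: (7, 117, 192)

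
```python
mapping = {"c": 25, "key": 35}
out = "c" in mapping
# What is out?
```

Trace:
`mapping = {"c": 25, "key": 35}` → mapping = {'c': 25, 'key': 35}
`out = "c" in mapping` → out = True
So out = True

Answer: True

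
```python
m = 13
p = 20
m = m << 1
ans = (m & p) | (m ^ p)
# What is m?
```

Trace:
`m = 13` → m = 13
`p = 20` → p = 20
`m = m << 1` → m = 26
`ans = (m & p) | (m ^ p)` → ans = 30
So m = 26

Answer: 26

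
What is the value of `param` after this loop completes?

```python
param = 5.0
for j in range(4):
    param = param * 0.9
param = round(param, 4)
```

Exponential decay: 5.0 * 0.9^4
`param` takes the values: 5.0 → 4.5 → 4.05 → 3.645 → 3.2805

Answer: 3.2805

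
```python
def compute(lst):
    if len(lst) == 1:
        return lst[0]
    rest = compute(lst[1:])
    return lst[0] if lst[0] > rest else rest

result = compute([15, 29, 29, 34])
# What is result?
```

Recursive max over [15, 29, 29, 34] = 34

Answer: 34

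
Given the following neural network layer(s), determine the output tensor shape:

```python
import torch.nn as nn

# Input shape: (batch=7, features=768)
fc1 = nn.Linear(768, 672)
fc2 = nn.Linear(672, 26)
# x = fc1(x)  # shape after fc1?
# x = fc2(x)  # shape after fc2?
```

Input: (7, 768) -> after fc1: (7, 672) -> Output: (7, 26)

Answer: (7, 26)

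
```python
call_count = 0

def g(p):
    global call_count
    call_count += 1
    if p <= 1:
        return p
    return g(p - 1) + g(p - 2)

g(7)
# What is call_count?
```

Calls(p) = 1 + Calls(p-1) + Calls(p-2); Calls(0)=Calls(1)=1. For p=7 this gives 41.

Answer: 41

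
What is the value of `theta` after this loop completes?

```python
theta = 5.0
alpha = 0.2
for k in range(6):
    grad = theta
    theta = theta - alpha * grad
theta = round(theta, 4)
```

Gradient descent: w = 5.0 * (1 - 0.2)^6
`theta` takes the values: 5.0 → 4.0 → 3.2 → 2.56 → 2.048 → 1.6384 → 1.31072 → 1.3107

Answer: 1.3107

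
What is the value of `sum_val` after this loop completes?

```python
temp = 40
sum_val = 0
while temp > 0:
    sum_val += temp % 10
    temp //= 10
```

Sum digits of 40
`sum_val` takes the values: 0 → 4

Answer: 4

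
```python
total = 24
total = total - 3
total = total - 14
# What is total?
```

Trace:
`total = 24` → total = 24
`total = total - 3` → total = 21
`total = total - 14` → total = 7
So total = 7

Answer: 7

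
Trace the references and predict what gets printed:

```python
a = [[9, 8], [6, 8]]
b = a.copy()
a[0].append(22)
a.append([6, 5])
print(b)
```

Key concept: shallow copy with nested lists.
Step by step:
`a = [[9, 8], [6, 8]]` → a = [[9, 8], [6, 8]]
`b = a.copy()` → b = [[9, 8], [6, 8]]
`a[0].append(22)` → a = [[9, 8, 22], [6, 8]]; b = [[9, 8, 22], [6, 8]]
`a.append([6, 5])` → a = [[9, 8, 22], [6, 8], [6, 5]]
`print(b)` → prints [[9, 8, 22], [6, 8]]

Answer: [[9, 8, 22], [6, 8]]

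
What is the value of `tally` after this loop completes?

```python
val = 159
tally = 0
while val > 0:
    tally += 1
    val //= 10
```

Count digits by repeated division by 10
`tally` takes the values: 0 → 1 → 2 → 3

Answer: 3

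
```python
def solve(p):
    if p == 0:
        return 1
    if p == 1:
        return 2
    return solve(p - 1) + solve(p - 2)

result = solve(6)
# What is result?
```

Build up from base cases: solve(0)=1, solve(1)=2, solve(2)=3, solve(3)=5, solve(4)=8, solve(5)=13, solve(6)=21

Answer: 21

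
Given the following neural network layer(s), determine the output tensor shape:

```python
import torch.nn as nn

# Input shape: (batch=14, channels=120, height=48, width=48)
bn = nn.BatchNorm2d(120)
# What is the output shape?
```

Input: (14, 120, 48, 48) -> Output: (14, 120, 48, 48)

Answer: (14, 120, 48, 48)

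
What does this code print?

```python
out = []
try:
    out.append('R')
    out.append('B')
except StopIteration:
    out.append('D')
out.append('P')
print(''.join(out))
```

Execution trace: 'R' (try body) → 'B' (try body, no exception) → 'P' (after the try/except). Output: RBP

Answer: RBP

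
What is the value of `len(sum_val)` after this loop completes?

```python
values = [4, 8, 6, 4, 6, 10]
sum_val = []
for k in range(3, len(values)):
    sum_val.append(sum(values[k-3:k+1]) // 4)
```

Number of 4-element averages
`sum_val` takes the values: [] → [5] → [5, 6] → [5, 6, 6]
So `len(sum_val)` = 3

Answer: 3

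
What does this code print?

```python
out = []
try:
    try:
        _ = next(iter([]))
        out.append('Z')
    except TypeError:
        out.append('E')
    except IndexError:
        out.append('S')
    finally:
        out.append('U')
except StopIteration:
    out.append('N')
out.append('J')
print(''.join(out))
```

Execution trace: 'U' (finally) → 'N' (outer except StopIteration) → 'J' (after the try/except). Output: UNJ

Answer: UNJ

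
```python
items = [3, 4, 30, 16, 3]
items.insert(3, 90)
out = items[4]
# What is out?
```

Trace:
`items = [3, 4, 30, 16, 3]` → items = [3, 4, 30, 16, 3]
`items.insert(3, 90)` → items = [3, 4, 30, 90, 16, 3]
`out = items[4]` → out = 16
So out = 16

Answer: 16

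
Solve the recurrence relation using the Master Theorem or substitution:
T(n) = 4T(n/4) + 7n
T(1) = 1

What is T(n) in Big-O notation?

By Master Theorem: a=4, b=4, f(n)=7n. Since log_4(4) = 1 and f(n) = Θ(n^1), Case 2 applies. T(n) = O(n log n).

Answer: O(n log n)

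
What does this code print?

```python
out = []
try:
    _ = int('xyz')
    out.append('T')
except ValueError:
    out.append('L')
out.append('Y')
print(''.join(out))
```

Execution trace: 'L' (except ValueError) → 'Y' (after the try/except). Output: LY

Answer: LY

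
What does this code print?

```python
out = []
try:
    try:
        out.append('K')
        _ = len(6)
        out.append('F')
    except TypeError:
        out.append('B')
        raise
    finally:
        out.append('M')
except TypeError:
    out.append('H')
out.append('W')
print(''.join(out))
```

Execution trace: 'K' (inner try body) → 'B' (inner except TypeError) → 'M' (inner finally) → 'H' (outer except TypeError) → 'W' (after the try/except). Output: KBMHW

Answer: KBMHW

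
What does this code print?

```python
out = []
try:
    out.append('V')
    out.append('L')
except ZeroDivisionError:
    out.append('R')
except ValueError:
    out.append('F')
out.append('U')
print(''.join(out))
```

Execution trace: 'V' (try body) → 'L' (try body, no exception) → 'U' (after the try/except). Output: VLU

Answer: VLU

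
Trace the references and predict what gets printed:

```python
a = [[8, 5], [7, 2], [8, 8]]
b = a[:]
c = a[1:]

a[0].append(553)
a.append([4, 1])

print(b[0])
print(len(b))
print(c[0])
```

Key concept: slice with nested mutation.
Step by step:
`a = [[8, 5], [7, 2], [8, 8]]` → a = [[8, 5], [7, 2], [8, 8]]
`b = a[:]` → b = [[8, 5], [7, 2], [8, 8]]
`c = a[1:]` → c = [[7, 2], [8, 8]]
`a[0].append(553)` → a = [[8, 5, 553], [7, 2], [8, 8]]; b = [[8, 5, 553], [7, 2], [8, 8]]
`a.append([4, 1])` → a = [[8, 5, 553], [7, 2], [8, 8], [4, 1]]
`print(b[0])` → prints [8, 5, 553]
`print(len(b))` → prints 3
`print(c[0])` → prints [7, 2]

Answer:
[8, 5, 553]
3
[7, 2]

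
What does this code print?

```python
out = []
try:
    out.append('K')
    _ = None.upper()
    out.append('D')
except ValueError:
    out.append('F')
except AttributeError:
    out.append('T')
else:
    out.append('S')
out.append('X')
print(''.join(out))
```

Execution trace: 'K' (try body) → 'T' (except AttributeError) → 'X' (after the try/except). Output: KTX

Answer: KTX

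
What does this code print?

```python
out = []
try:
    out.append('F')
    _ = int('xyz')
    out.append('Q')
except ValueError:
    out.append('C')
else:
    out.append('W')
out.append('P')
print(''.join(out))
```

Execution trace: 'F' (try body) → 'C' (except ValueError) → 'P' (after the try/except). Output: FCP

Answer: FCP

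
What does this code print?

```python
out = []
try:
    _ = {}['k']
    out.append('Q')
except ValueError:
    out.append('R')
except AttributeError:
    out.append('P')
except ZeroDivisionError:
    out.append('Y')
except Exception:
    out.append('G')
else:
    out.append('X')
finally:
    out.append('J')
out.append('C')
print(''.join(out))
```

Execution trace: 'G' (except Exception) → 'J' (finally) → 'C' (after the try/except). Output: GJC

Answer: GJC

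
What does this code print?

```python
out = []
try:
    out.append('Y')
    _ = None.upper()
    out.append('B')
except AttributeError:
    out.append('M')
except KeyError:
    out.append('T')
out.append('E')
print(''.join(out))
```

Execution trace: 'Y' (try body) → 'M' (except AttributeError) → 'E' (after the try/except). Output: YME

Answer: YME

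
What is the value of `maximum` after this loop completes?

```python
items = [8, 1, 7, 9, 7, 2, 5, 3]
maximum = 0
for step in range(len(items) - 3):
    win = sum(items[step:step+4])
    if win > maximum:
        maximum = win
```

Max sum of 4-element window in [8, 1, 7, 9, 7, 2, 5, 3]
`maximum` takes the values: 0 → 25

Answer: 25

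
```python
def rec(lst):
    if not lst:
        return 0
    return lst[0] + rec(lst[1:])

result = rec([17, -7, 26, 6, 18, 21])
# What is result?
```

17 + (-7) + 26 + 6 + 18 + 21 + 0 = 81

Answer: 81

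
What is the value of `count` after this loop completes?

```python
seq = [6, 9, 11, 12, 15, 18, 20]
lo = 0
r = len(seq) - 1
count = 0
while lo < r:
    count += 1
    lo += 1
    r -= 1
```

Iterations until pointers meet (list length 7)
`count` takes the values: 0 → 1 → 2 → 3

Answer: 3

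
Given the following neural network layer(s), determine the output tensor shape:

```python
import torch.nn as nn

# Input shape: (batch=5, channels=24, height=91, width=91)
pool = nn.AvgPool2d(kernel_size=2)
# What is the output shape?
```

Input: (5, 24, 91, 91) -> Output: (5, 24, 45, 45)

Answer: (5, 24, 45, 45)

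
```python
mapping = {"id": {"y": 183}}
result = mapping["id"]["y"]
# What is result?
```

Trace:
`mapping = {"id": {"y": 183}}` → mapping = {'id': {'y': 183}}
`result = mapping["id"]["y"]` → result = 183
So result = 183

Answer: 183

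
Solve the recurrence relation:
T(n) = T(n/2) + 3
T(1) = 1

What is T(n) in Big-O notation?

Each step divides n by 2 and adds 3. After log_2(n) steps we reach T(1)=1. So T(n) = 3·log_2(n) + 1 = O(log n).

Answer: O(log n)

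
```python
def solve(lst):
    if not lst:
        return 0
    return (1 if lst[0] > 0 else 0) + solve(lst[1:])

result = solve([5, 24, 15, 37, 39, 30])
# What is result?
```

Count of positive elements in [5, 24, 15, 37, 39, 30] = 6

Answer: 6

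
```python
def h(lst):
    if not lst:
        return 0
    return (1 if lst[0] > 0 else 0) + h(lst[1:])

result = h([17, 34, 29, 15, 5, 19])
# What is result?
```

Count of positive elements in [17, 34, 29, 15, 5, 19] = 6

Answer: 6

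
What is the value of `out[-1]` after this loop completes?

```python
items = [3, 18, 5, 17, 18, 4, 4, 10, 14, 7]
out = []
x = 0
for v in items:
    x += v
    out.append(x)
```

Cumulative sum ends at 100
`out` takes the values: [] → [3] → [3, 21] → [3, 21, 26] → [3, 21, 26, 43] → [3, 21, 26, 43, 61] → [3, 21, 26, 43, 61, 65] → [3, 21, 26, 43, 61, 65, 69] → [3, 21, 26, 43, 61, 65, 69, 79] → [3, 21, 26, 43, 61, 65, 69, 79, 93] → [3, 21, 26, 43, 61, 65, 69, 79, 93, 100]
So `out[-1]` = 100

Answer: 100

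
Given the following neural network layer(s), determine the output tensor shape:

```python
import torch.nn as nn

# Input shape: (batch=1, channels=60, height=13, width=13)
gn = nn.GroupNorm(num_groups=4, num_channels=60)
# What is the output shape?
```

Input: (1, 60, 13, 13) -> Output: (1, 60, 13, 13)

Answer: (1, 60, 13, 13)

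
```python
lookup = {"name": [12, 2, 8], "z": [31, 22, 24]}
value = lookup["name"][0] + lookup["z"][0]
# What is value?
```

Trace:
`lookup = {"name": [12, 2, 8], "z": [31, 22, 24]}` → lookup = {'name': [12, 2, 8], 'z': [31, 22, 24]}
`value = lookup["name"][0] + lookup["z"][0]` → value = 43
So value = 43

Answer: 43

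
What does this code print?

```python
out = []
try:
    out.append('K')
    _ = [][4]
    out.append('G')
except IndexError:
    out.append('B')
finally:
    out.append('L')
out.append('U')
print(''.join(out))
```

Execution trace: 'K' (try body) → 'B' (except IndexError) → 'L' (finally) → 'U' (after the try/except). Output: KBLU

Answer: KBLU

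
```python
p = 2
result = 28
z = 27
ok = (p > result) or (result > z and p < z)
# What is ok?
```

Trace:
`p = 2` → p = 2
`result = 28` → result = 28
`z = 27` → z = 27
`ok = (p > result) or (result > z and p < z)` → ok = True
So ok = True

Answer: True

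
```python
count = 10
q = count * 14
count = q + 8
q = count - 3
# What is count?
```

Trace:
`count = 10` → count = 10
`q = count * 14` → q = 140
`count = q + 8` → count = 148
`q = count - 3` → q = 145
So count = 148

Answer: 148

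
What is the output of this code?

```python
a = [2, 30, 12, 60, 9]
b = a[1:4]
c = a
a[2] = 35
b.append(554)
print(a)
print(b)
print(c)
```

Key concept: slice vs alias.
Step by step:
`a = [2, 30, 12, 60, 9]` → a = [2, 30, 12, 60, 9]
`b = a[1:4]` → b = [30, 12, 60]
`c = a` → c = [2, 30, 12, 60, 9] (same object as a)
`a[2] = 35` → a = [2, 30, 35, 60, 9] (same object as c); c = [2, 30, 35, 60, 9] (same object as a)
`b.append(554)` → b = [30, 12, 60, 554]
`print(a)` → prints [2, 30, 35, 60, 9]
`print(b)` → prints [30, 12, 60, 554]
`print(c)` → prints [2, 30, 35, 60, 9]

Answer:
[2, 30, 35, 60, 9]
[30, 12, 60, 554]
[2, 30, 35, 60, 9]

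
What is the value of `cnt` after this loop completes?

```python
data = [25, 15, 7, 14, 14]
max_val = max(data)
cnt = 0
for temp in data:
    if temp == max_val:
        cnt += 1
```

Count of max value 25 in [25, 15, 7, 14, 14]
`cnt` takes the values: 0 → 1

Answer: 1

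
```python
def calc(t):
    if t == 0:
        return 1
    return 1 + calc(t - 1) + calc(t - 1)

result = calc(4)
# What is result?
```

calc(t) = 1 + 2·calc(t-1), calc(0)=1. Closed form: (1+1)·2^4 - 1 = 31.

Answer: 31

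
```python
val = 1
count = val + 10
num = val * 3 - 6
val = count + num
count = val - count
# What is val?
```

Trace:
`val = 1` → val = 1
`count = val + 10` → count = 11
`num = val * 3 - 6` → num = -3
`val = count + num` → val = 8
`count = val - count` → count = -3
So val = 8

Answer: 8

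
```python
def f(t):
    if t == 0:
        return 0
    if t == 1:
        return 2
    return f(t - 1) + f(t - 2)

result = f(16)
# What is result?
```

Build up from base cases: f(0)=0, f(1)=2, f(2)=2, f(3)=4, f(4)=6, f(5)=10, f(6)=16, ..., f(16)=1974

Answer: 1974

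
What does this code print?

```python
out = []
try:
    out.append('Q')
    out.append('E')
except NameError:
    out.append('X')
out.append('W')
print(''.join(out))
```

Execution trace: 'Q' (try body) → 'E' (try body, no exception) → 'W' (after the try/except). Output: QEW

Answer: QEW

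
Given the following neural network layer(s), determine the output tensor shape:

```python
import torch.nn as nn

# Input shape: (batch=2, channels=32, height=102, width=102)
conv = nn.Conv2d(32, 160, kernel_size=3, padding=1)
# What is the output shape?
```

Input: (2, 32, 102, 102) -> Output: (2, 160, 102, 102)

Answer: (2, 160, 102, 102)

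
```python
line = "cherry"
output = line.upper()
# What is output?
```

Trace:
`line = "cherry"` → line = 'cherry'
`output = line.upper()` → output = 'CHERRY'
So output = 'CHERRY'

Answer: 'CHERRY'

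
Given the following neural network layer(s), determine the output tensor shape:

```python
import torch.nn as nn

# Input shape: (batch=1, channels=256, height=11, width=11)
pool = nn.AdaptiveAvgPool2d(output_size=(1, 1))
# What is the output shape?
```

Input: (1, 256, 11, 11) -> Output: (1, 256, 1, 1)

Answer: (1, 256, 1, 1)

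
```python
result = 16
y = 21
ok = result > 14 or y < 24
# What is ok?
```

Trace:
`result = 16` → result = 16
`y = 21` → y = 21
`ok = result > 14 or y < 24` → ok = True
So ok = True

Answer: True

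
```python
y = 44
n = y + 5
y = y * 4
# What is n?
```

Trace:
`y = 44` → y = 44
`n = y + 5` → n = 49
`y = y * 4` → y = 176
So n = 49

Answer: 49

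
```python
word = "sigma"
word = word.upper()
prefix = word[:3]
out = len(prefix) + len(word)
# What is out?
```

Trace:
`word = "sigma"` → word = 'sigma'
`word = word.upper()` → word = 'SIGMA'
`prefix = word[:3]` → prefix = 'SIG'
`out = len(prefix) + len(word)` → out = 8
So out = 8

Answer: 8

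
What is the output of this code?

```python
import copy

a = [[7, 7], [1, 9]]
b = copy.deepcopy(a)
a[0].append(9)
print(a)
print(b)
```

Key concept: deep copy is fully independent.
Step by step:
`a = [[7, 7], [1, 9]]` → a = [[7, 7], [1, 9]]
`b = copy.deepcopy(a)` → b = [[7, 7], [1, 9]]
`a[0].append(9)` → a = [[7, 7, 9], [1, 9]]
`print(a)` → prints [[7, 7, 9], [1, 9]]
`print(b)` → prints [[7, 7], [1, 9]]

Answer:
[[7, 7, 9], [1, 9]]
[[7, 7], [1, 9]]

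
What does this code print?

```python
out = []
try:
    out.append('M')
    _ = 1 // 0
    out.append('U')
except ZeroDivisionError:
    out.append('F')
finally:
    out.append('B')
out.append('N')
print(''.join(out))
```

Execution trace: 'M' (try body) → 'F' (except ZeroDivisionError) → 'B' (finally) → 'N' (after the try/except). Output: MFBN

Answer: MFBN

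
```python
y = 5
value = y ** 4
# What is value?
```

Trace:
`y = 5` → y = 5
`value = y ** 4` → value = 625
So value = 625

Answer: 625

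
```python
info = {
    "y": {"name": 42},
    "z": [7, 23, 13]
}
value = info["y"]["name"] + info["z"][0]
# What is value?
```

Trace:
`info = { ...` → info = {'y': {'name': 42}, 'z': [7, 23, 13]}
`value = info["y"]["name"] + info["z"][0]` → value = 49
So value = 49

Answer: 49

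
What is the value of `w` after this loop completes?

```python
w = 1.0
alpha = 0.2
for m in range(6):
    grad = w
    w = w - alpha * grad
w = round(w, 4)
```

Gradient descent: w = 1.0 * (1 - 0.2)^6
`w` takes the values: 1.0 → 0.8 → 0.64 → 0.512 → 0.4096 → 0.32768 → 0.262144 → 0.2621

Answer: 0.2621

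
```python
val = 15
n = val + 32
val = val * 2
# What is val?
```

Trace:
`val = 15` → val = 15
`n = val + 32` → n = 47
`val = val * 2` → val = 30
So val = 30

Answer: 30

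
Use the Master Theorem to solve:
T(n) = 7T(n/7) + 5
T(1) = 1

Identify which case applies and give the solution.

a=7, b=7, f(n)=5. log_7(7) = 1. Since c=0 < 1, Case 1 applies: T(n) = Θ(n^log_b(a)) = O(n).

Answer: O(n) - Case 1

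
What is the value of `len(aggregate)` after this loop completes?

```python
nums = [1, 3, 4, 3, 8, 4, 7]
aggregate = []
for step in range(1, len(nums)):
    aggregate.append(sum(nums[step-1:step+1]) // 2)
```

Number of 2-element averages
`aggregate` takes the values: [] → [2] → [2, 3] → [2, 3, 3] → [2, 3, 3, 5] → [2, 3, 3, 5, 6] → [2, 3, 3, 5, 6, 5]
So `len(aggregate)` = 6

Answer: 6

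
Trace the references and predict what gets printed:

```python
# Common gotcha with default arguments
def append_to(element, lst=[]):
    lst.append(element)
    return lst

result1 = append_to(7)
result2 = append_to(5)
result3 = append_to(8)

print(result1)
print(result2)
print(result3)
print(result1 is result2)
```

Key concept: mutable default argument gotcha.
Step by step:
`result1 = append_to(7)` → result1 = [7]
`result2 = append_to(5)` → result1 = [7, 5] (same object as result2); result2 = [7, 5] (same object as result1)
`result3 = append_to(8)` → result1 = [7, 5, 8] (same object as result2, result3); result2 = [7, 5, 8] (same object as result1, result3); result3 = [7, 5, 8] (same object as result1, result2)
`print(result1)` → prints [7, 5, 8]
`print(result2)` → prints [7, 5, 8]
`print(result3)` → prints [7, 5, 8]
`print(result1 is result2)` → prints True

Answer:
[7, 5, 8]
[7, 5, 8]
[7, 5, 8]
True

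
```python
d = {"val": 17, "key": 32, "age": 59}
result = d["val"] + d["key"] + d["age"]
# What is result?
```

Trace:
`d = {"val": 17, "key": 32, "age": 59}` → d = {'val': 17, 'key': 32, 'age': 59}
`result = d["val"] + d["key"] + d["age"]` → result = 108
So result = 108

Answer: 108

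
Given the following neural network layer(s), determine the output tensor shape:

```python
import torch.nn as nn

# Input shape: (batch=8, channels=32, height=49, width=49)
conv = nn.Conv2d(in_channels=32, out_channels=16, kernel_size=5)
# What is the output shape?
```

Input: (8, 32, 49, 49) -> Output: (8, 16, 45, 45)

Answer: (8, 16, 45, 45)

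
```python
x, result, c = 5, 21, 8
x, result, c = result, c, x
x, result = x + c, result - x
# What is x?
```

Trace:
`x, result, c = 5, 21, 8` → x = 5; result = 21; c = 8
`x, result, c = result, c, x` → x = 21; result = 8; c = 5
`x, result = x + c, result - x` → x = 26; result = -13
So x = 26

Answer: 26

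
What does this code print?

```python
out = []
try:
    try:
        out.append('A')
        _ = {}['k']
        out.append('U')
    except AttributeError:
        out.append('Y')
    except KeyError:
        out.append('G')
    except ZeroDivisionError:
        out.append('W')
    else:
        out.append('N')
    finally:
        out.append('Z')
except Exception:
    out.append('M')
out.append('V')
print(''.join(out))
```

Execution trace: 'A' (inner try body) → 'G' (inner except KeyError) → 'Z' (inner finally) → 'V' (after the try/except). Output: AGZV

Answer: AGZV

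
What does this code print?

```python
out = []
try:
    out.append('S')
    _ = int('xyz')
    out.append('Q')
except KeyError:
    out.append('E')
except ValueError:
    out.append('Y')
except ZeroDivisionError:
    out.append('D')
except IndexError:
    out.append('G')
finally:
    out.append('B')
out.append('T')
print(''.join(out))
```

Execution trace: 'S' (try body) → 'Y' (except ValueError) → 'B' (finally) → 'T' (after the try/except). Output: SYBT

Answer: SYBT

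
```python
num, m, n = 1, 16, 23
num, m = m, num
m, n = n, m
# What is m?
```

Trace:
`num, m, n = 1, 16, 23` → num = 1; m = 16; n = 23
`num, m = m, num` → num = 16; m = 1
`m, n = n, m` → m = 23; n = 1
So m = 23

Answer: 23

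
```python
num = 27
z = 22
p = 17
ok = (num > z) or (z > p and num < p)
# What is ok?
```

Trace:
`num = 27` → num = 27
`z = 22` → z = 22
`p = 17` → p = 17
`ok = (num > z) or (z > p and num < p)` → ok = True
So ok = True

Answer: True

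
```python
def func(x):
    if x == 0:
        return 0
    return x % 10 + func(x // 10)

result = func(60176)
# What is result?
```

Sum of digits of 60176: 6 + 7 + 1 + 0 + 6 = 20

Answer: 20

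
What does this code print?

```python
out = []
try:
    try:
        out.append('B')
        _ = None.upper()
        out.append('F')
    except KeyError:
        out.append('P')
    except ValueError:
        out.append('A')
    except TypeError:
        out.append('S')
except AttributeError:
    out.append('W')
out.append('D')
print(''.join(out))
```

Execution trace: 'B' (try body) → 'W' (outer except AttributeError) → 'D' (after the try/except). Output: BWD

Answer: BWD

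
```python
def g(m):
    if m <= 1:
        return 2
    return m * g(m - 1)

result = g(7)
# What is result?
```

g(7) = 7 * 6 * 5 * 4 * 3 * 2 * 2 = 10080

Answer: 10080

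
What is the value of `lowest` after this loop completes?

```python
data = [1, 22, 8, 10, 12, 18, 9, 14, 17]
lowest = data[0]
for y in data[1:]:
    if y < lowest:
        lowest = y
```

Minimum of [1, 22, 8, 10, 12, 18, 9, 14, 17]
`lowest` takes the values: 1

Answer: 1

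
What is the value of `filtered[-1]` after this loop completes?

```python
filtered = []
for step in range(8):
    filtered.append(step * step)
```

Last element of squares 0 to 7
`filtered` takes the values: [] → [0] → [0, 1] → [0, 1, 4] → [0, 1, 4, 9] → [0, 1, 4, 9, 16] → [0, 1, 4, 9, 16, 25] → [0, 1, 4, 9, 16, 25, 36] → [0, 1, 4, 9, 16, 25, 36, 49]
So `filtered[-1]` = 49

Answer: 49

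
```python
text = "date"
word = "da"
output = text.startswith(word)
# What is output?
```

Trace:
`text = "date"` → text = 'date'
`word = "da"` → word = 'da'
`output = text.startswith(word)` → output = True
So output = True

Answer: True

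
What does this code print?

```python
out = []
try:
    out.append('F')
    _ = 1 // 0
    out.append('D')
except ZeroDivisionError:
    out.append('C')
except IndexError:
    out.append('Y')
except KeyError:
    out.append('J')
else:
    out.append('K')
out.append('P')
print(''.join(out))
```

Execution trace: 'F' (try body) → 'C' (except ZeroDivisionError) → 'P' (after the try/except). Output: FCP

Answer: FCP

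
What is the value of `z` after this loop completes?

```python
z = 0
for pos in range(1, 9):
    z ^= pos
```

XOR of 1 to 8
`z` takes the values: 0 → 1 → 3 → 0 → 4 → 1 → 7 → 0 → 8

Answer: 8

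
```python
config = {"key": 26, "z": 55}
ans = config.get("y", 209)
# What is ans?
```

Trace:
`config = {"key": 26, "z": 55}` → config = {'key': 26, 'z': 55}
`ans = config.get("y", 209)` → ans = 209
So ans = 209

Answer: 209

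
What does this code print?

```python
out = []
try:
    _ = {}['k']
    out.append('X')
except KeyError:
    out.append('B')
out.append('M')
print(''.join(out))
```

Execution trace: 'B' (except KeyError) → 'M' (after the try/except). Output: BM

Answer: BM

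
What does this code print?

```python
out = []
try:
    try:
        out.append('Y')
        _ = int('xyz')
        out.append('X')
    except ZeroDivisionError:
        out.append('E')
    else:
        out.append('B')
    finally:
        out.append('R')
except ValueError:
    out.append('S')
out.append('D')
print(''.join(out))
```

Execution trace: 'Y' (inner try body) → 'R' (inner finally) → 'S' (outer except ValueError) → 'D' (after the try/except). Output: YRSD

Answer: YRSD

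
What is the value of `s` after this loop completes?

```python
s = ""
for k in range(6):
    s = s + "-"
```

Repeat '-' 6 times
`s` takes the values: "" → "-" → "--" → "---" → "----" → "-----" → "------"

Answer: "------"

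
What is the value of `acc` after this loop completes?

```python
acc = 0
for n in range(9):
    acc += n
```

Sum of 0 to 8 = 36
`acc` takes the values: 0 → 1 → 3 → 6 → 10 → 15 → 21 → 28 → 36

Answer: 36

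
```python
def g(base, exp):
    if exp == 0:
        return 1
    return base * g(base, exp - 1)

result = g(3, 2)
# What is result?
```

g(3, 2) = 3 * 3 = 9

Answer: 9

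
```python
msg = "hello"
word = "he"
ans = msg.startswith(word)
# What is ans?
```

Trace:
`msg = "hello"` → msg = 'hello'
`word = "he"` → word = 'he'
`ans = msg.startswith(word)` → ans = True
So ans = True

Answer: True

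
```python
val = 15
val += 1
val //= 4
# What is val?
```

Trace:
`val = 15` → val = 15
`val += 1` → val = 16
`val //= 4` → val = 4
So val = 4

Answer: 4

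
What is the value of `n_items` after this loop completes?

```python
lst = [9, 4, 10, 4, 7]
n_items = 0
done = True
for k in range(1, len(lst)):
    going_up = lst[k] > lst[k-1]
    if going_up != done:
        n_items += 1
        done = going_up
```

Count direction changes in [9, 4, 10, 4, 7]
`n_items` takes the values: 0 → 1 → 2 → 3 → 4

Answer: 4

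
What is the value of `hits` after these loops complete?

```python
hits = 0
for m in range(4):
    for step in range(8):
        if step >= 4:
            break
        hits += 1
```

Inner breaks at 4, outer runs 4 times
`hits` takes the values: 0 → 1 → 2 → 3 → 4 → 5 → 6 → 7 → 8 → 9 → 10 → 11 → 12 → 13 → 14 → 15 → 16

Answer: 16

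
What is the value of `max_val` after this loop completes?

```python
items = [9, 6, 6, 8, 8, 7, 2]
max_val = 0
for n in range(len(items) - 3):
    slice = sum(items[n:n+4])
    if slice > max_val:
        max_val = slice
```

Max sum of 4-element window in [9, 6, 6, 8, 8, 7, 2]
`max_val` takes the values: 0 → 29

Answer: 29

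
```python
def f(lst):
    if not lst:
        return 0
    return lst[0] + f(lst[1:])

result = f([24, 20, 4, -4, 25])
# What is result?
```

24 + 20 + 4 + (-4) + 25 + 0 = 69

Answer: 69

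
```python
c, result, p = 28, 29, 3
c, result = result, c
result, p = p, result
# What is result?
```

Trace:
`c, result, p = 28, 29, 3` → c = 28; result = 29; p = 3
`c, result = result, c` → c = 29; result = 28
`result, p = p, result` → result = 3; p = 28
So result = 3

Answer: 3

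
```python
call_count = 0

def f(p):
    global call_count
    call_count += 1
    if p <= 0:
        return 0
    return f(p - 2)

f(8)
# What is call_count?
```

Linear recursion stepping by 2: 5 calls from p=8 down to ≤0.

Answer: 5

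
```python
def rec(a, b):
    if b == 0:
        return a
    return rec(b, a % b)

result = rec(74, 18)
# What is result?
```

rec(74, 18) -> rec(18, 2) -> rec(2, 0) -> 2

Answer: 2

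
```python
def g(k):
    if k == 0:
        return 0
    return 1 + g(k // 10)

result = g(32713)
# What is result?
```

Count of digits of 32713: 5

Answer: 5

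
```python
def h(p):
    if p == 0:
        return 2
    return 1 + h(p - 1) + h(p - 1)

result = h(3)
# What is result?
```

h(p) = 1 + 2·h(p-1), h(0)=2. Closed form: (2+1)·2^3 - 1 = 23.

Answer: 23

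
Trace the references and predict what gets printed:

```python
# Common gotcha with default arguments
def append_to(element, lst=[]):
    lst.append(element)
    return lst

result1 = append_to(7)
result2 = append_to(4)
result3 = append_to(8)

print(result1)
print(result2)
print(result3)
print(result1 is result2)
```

Key concept: mutable default argument gotcha.
Step by step:
`result1 = append_to(7)` → result1 = [7]
`result2 = append_to(4)` → result1 = [7, 4] (same object as result2); result2 = [7, 4] (same object as result1)
`result3 = append_to(8)` → result1 = [7, 4, 8] (same object as result2, result3); result2 = [7, 4, 8] (same object as result1, result3); result3 = [7, 4, 8] (same object as result1, result2)
`print(result1)` → prints [7, 4, 8]
`print(result2)` → prints [7, 4, 8]
`print(result3)` → prints [7, 4, 8]
`print(result1 is result2)` → prints True

Answer:
[7, 4, 8]
[7, 4, 8]
[7, 4, 8]
True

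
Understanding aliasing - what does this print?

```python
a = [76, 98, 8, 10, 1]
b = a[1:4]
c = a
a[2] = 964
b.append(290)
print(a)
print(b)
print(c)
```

Key concept: slice vs alias.
Step by step:
`a = [76, 98, 8, 10, 1]` → a = [76, 98, 8, 10, 1]
`b = a[1:4]` → b = [98, 8, 10]
`c = a` → c = [76, 98, 8, 10, 1] (same object as a)
`a[2] = 964` → a = [76, 98, 964, 10, 1] (same object as c); c = [76, 98, 964, 10, 1] (same object as a)
`b.append(290)` → b = [98, 8, 10, 290]
`print(a)` → prints [76, 98, 964, 10, 1]
`print(b)` → prints [98, 8, 10, 290]
`print(c)` → prints [76, 98, 964, 10, 1]

Answer:
[76, 98, 964, 10, 1]
[98, 8, 10, 290]
[76, 98, 964, 10, 1]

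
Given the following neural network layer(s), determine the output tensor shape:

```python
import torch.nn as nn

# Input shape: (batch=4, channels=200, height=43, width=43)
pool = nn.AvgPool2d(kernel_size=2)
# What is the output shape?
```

Input: (4, 200, 43, 43) -> Output: (4, 200, 21, 21)

Answer: (4, 200, 21, 21)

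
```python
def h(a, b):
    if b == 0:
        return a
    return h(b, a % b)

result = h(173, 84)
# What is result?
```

h(173, 84) -> h(84, 5) -> h(5, 4) -> h(4, 1) -> h(1, 0) -> 1

Answer: 1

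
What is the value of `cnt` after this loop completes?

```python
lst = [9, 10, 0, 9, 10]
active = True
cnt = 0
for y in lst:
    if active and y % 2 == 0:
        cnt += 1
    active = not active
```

Count even values at even positions
`cnt` takes the values: 0 → 1 → 2

Answer: 2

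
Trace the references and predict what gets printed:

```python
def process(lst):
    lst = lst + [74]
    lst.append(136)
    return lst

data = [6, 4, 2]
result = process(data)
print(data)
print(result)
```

Key concept: rebinding parameter vs mutation.
Step by step:
`data = [6, 4, 2]` → data = [6, 4, 2]
`result = process(data)` → result = [6, 4, 2, 74, 136]
`print(data)` → prints [6, 4, 2]
`print(result)` → prints [6, 4, 2, 74, 136]

Answer:
[6, 4, 2]
[6, 4, 2, 74, 136]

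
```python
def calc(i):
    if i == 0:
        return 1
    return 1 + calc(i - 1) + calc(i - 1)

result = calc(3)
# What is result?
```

calc(i) = 1 + 2·calc(i-1), calc(0)=1. Closed form: (1+1)·2^3 - 1 = 15.

Answer: 15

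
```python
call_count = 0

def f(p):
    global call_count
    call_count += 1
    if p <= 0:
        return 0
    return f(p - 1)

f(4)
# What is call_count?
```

Linear recursion stepping by 1: 5 calls from p=4 down to ≤0.

Answer: 5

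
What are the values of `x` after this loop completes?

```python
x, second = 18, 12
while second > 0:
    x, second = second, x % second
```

GCD of 18 and 12
`x` takes the values: 18 → 12 → 6

Answer: 6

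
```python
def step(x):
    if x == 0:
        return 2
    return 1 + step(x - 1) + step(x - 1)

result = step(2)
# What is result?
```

step(x) = 1 + 2·step(x-1), step(0)=2. Closed form: (2+1)·2^2 - 1 = 11.

Answer: 11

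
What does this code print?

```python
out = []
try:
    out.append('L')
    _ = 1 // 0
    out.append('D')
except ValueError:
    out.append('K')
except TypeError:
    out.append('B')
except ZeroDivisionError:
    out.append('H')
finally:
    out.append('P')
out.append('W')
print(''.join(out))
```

Execution trace: 'L' (try body) → 'H' (except ZeroDivisionError) → 'P' (finally) → 'W' (after the try/except). Output: LHPW

Answer: LHPW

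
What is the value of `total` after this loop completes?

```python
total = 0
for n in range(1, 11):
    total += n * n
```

Sum of squares 1² to 10² = 385
`total` takes the values: 0 → 1 → 5 → 14 → 30 → 55 → 91 → 140 → 204 → 285 → 385

Answer: 385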